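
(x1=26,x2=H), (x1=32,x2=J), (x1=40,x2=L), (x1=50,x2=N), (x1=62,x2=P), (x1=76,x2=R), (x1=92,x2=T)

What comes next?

X1: 26, 32, 40, 50, 62, 76, 92 → 110 (differences are 6, 8, 10, … (increasing by 2 each time)).
X2: letters move forward 2 places in the alphabet, so H, J, L, N, P, R, T → V.
Combining the parts gives (x1=110,x2=V).

(x1=110,x2=V)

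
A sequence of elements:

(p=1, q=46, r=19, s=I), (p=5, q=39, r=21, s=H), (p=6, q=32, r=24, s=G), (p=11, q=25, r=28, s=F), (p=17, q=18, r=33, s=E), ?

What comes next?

For the p, each term is the sum of the two before it: 1, 5, 6, 11, 17 → 28.
Q: −7 each step; 46, 39, 32, 25, 18 → 11.
For the r, differences are 2, 3, 4, … (increasing by 1 each time): 19, 21, 24, 28, 33 → 39.
S: I, H, G, F, E → D (letters move back 1 place in the alphabet).
Combining the parts gives (p=28, q=11, r=39, s=D).

(p=28, q=11, r=39, s=D)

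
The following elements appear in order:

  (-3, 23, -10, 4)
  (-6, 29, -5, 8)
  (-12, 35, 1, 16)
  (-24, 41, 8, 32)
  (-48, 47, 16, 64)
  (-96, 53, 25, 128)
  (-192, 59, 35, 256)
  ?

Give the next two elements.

First part: ×2 each step; -3, -6, -12, -24, -48, -96, -192 → -384 → -768.
Second part: 23, 29, 35, 41, 47, 53, 59 → 65 → 71 (+6 each step).
Third part — differences are 5, 6, 7, … (increasing by 1 each time): -10, -5, 1, 8, 16, 25, 35 → 46 → 58.
Fourth part goes 4, 8, 16, 32, 64, 128, 256 → 512 → 1024 (×2 each step).
Putting the parts together: (-384, 65, 46, 512) and then (-768, 71, 58, 1024).

(-384, 65, 46, 512), (-768, 71, 58, 1024)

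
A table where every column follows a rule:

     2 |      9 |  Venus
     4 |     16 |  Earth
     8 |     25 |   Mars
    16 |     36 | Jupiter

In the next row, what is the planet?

Planet: runs through the planets Mercury→Neptune; Venus, Earth, Mars, Jupiter → Saturn.

Saturn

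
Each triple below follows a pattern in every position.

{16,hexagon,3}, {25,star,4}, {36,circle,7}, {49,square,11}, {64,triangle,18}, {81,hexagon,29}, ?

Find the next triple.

First component: perfect squares: 4², 5², 6², …, so 16, 25, 36, 49, 64, 81 → 100.
Shape: repeats hexagon → star → circle → square → triangle; hexagon, star, circle, square, triangle, hexagon → star.
Third component: 3, 4, 7, 11, 18, 29 → 47 (each term is the sum of the two before it).
Putting it together: {100,star,47}.

{100,star,47}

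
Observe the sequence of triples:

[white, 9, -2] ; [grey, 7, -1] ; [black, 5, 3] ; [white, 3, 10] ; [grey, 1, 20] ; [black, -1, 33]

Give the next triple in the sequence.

Shade — repeats white → grey → black: white, grey, black, white, grey, black → white.
Second entry: 9, 7, 5, 3, 1, -1 → -3 (−2 each step).
For the third entry, differences are 1, 4, 7, … (increasing by 3 each time): -2, -1, 3, 10, 20, 33 → 49.
Combining the parts gives [white, -3, 49].

[white, -3, 49]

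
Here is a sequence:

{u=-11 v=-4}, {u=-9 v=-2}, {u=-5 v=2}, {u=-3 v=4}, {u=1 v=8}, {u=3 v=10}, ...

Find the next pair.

{u=7 v=14}

U: alternating steps +2, +4, +2, +4, …; -11, -9, -5, -3, 1, 3 → 7.
V: always 7 more than the u, so -4, -2, 2, 4, 8, 10 → 14.
Combining the parts gives {u=7 v=14}.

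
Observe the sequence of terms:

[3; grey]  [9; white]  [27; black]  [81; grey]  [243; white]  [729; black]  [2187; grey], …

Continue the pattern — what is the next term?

First slot — ×3 each step: 3, 9, 27, 81, 243, 729, 2187 → 6561.
Shade: repeats grey → white → black; grey, white, black, grey, white, black, grey → white.
Combining the parts gives [6561; white].

[6561; white]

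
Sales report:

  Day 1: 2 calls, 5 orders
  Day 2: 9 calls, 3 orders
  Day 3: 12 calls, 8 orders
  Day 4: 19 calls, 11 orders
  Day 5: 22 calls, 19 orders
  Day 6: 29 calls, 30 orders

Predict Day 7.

32 calls, 49 orders

Calls: alternating steps +7, +3, +7, +3, …; 2, 9, 12, 19, 22, 29 → 32.
Orders goes 5, 3, 8, 11, 19, 30 → 49 (each term is the sum of the two before it).
So the next line is 32 calls, 49 orders.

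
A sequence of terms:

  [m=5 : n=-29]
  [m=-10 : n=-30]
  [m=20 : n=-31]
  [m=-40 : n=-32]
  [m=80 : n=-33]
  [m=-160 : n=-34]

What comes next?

M: ×(-2) each step; 5, -10, 20, -40, 80, -160 → 320.
For the n, −1 each step: -29, -30, -31, -32, -33, -34 → -35.
Putting it together: [m=320 : n=-35].

[m=320 : n=-35]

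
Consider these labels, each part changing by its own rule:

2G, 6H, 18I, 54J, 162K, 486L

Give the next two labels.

First component: ×3 each step; 2, 6, 18, 54, 162, 486 → 1458 → 4374.
Letter: letters move forward 1 place in the alphabet, so G, H, I, J, K, L → M → N.
So the next two labels are 1458M and 4374N.

1458M then 4374N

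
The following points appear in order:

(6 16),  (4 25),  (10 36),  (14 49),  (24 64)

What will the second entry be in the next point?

For the second entry, perfect squares: 4², 5², 6², …: 16, 25, 36, 49, 64 → 81.

81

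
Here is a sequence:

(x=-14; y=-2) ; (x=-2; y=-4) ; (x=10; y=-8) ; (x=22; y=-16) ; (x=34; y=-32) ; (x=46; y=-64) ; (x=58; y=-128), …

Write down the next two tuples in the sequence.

X goes -14, -2, 10, 22, 34, 46, 58 → 70 → 82 (+12 each step).
For the y, ×2 each step: -2, -4, -8, -16, -32, -64, -128 → -256 → -512.
Putting the parts together: (x=70; y=-256) and then (x=82; y=-512).

(x=70; y=-256), (x=82; y=-512)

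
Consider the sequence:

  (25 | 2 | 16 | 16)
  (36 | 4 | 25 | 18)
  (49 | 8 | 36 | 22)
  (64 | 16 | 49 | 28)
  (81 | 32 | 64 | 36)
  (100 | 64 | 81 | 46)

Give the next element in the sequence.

(121 | 128 | 100 | 58)

First part goes 25, 36, 49, 64, 81, 100 → 121 (perfect squares: 5², 6², 7², …).
Second part: 2, 4, 8, 16, 32, 64 → 128 (×2 each step).
Third part: perfect squares: 4², 5², 6², …, so 16, 25, 36, 49, 64, 81 → 100.
Fourth part goes 16, 18, 22, 28, 36, 46 → 58 (differences are 2, 4, 6, … (increasing by 2 each time)).
Putting it together: (121 | 128 | 100 | 58).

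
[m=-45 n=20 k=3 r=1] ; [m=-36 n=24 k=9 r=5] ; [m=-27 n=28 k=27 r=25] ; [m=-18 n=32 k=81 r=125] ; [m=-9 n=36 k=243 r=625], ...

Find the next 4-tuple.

[m=0 n=40 k=729 r=3125]

M goes -45, -36, -27, -18, -9 → 0 (+9 each step).
For the n, +4 each step: 20, 24, 28, 32, 36 → 40.
K: ×3 each step, so 3, 9, 27, 81, 243 → 729.
R goes 1, 5, 25, 125, 625 → 3125 (×5 each step).
Putting it together: [m=0 n=40 k=729 r=3125].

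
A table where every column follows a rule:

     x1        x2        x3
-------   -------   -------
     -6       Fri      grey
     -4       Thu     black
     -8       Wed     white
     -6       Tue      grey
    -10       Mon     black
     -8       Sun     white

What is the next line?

Column x1 — alternating steps +2, −4, +2, −4, …: -6, -4, -8, -6, -10, -8 → -12.
For the column x2, runs backward through the weekdays Mon→Sun: Fri, Thu, Wed, Tue, Mon, Sun → Sat.
Column x3 goes grey, black, white, grey, black, white → grey (repeats grey → black → white).
Combining the parts gives -12  Sat  grey.

-12  Sat  grey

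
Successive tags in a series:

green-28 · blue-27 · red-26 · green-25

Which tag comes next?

Colour: repeats green → blue → red, so green, blue, red, green → blue.
Second component goes 28, 27, 26, 25 → 24 (−1 each step).
Combining the parts gives blue-24.

blue-24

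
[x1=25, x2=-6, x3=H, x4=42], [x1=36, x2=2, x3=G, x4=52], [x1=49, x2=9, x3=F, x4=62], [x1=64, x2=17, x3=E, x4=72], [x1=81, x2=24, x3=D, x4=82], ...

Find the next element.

[x1=100, x2=32, x3=C, x4=92]

X1: perfect squares: 5², 6², 7², …; 25, 36, 49, 64, 81 → 100.
For the x2, alternating steps +8, +7, +8, +7, …: -6, 2, 9, 17, 24 → 32.
X3: letters move back 1 place in the alphabet, so H, G, F, E, D → C.
X4: 42, 52, 62, 72, 82 → 92 (+10 each step).
Combining the parts gives [x1=100, x2=32, x3=C, x4=92].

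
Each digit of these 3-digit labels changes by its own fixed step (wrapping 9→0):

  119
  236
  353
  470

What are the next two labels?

First digit goes 1, 2, 3, 4 → 5 → 6 (+1 each step, mod 10).
Second digit: +2 each step, mod 10; 1, 3, 5, 7 → 9 → 1.
Third digit: −3 each step, mod 10, so 9, 6, 3, 0 → 7 → 4.
So the next two labels are 597 and 614.

597 then 614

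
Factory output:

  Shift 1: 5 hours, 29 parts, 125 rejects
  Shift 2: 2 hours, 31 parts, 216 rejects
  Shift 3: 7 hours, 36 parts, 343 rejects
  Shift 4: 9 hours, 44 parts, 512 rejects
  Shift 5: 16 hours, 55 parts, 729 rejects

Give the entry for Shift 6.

25 hours, 69 parts, 1000 rejects

Hours goes 5, 2, 7, 9, 16 → 25 (each term is the sum of the two before it).
Parts: differences are 2, 5, 8, … (increasing by 3 each time), so 29, 31, 36, 44, 55 → 69.
Rejects: perfect cubes: 5³, 6³, 7³, …; 125, 216, 343, 512, 729 → 1000.
So the next record is 25 hours, 69 parts, 1000 rejects.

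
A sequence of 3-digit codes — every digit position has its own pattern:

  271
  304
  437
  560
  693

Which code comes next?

726

First digit: +1 each step, mod 10; 2, 3, 4, 5, 6 → 7.
For the second digit, +3 each step, mod 10: 7, 0, 3, 6, 9 → 2.
Third digit — +3 each step, mod 10: 1, 4, 7, 0, 3 → 6.
Putting it together: 726.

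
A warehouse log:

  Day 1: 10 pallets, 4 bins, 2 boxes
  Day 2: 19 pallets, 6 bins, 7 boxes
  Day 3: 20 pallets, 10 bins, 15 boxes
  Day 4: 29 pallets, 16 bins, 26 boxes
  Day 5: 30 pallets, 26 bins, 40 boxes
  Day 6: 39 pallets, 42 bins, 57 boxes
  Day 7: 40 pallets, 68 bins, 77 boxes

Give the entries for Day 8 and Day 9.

49 pallets, 110 bins, 100 boxes; 50 pallets, 178 bins, 126 boxes

Pallets — alternating steps +9, +1, +9, +1, …: 10, 19, 20, 29, 30, 39, 40 → 49 → 50.
Bins goes 4, 6, 10, 16, 26, 42, 68 → 110 → 178 (each term is the sum of the two before it).
Boxes: differences are 5, 8, 11, … (increasing by 3 each time); 2, 7, 15, 26, 40, 57, 77 → 100 → 126.
Putting the parts together: 49 pallets, 110 bins, 100 boxes and then 50 pallets, 178 bins, 126 boxes.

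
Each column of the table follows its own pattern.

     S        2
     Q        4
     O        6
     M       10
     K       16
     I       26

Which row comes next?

G  42

Letter goes S, Q, O, M, K, I → G (letters move back 2 places in the alphabet).
Second component: each term is the sum of the two before it; 2, 4, 6, 10, 16, 26 → 42.
Combining the parts gives G  42.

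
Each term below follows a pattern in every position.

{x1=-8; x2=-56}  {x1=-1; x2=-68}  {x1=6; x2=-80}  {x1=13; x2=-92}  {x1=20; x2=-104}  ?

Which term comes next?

X1: -8, -1, 6, 13, 20 → 27 (+7 each step).
X2: −12 each step; -56, -68, -80, -92, -104 → -116.
Combining the parts gives {x1=27; x2=-116}.

{x1=27; x2=-116}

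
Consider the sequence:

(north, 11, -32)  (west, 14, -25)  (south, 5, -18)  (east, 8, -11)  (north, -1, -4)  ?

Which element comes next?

(west, 2, 3)

Direction: repeats north → west → south → east, so north, west, south, east, north → west.
Second entry: alternating steps +3, −9, +3, −9, …; 11, 14, 5, 8, -1 → 2.
Third entry: +7 each step, so -32, -25, -18, -11, -4 → 3.
Combining the parts gives (west, 2, 3).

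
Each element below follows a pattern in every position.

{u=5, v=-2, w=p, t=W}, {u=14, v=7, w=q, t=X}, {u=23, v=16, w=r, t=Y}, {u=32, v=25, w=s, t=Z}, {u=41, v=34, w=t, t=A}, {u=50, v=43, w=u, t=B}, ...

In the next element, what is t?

T: letters move forward 1 place in the alphabet, wrapping Z→A, so W, X, Y, Z, A, B → C.

C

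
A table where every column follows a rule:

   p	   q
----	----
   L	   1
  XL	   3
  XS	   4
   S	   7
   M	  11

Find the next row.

L  18

Column p goes L, XL, XS, S, M → L (runs through clothing sizes XS→XL).
Column q: each term is the sum of the two before it; 1, 3, 4, 7, 11 → 18.
Putting it together: L  18.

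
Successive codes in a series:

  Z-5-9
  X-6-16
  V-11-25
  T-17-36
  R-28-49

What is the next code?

Letter: Z, X, V, T, R → P (letters move back 2 places in the alphabet).
Second component goes 5, 6, 11, 17, 28 → 45 (each term is the sum of the two before it).
Third component: perfect squares: 3², 4², 5², …; 9, 16, 25, 36, 49 → 64.
Putting it together: P-45-64.

P-45-64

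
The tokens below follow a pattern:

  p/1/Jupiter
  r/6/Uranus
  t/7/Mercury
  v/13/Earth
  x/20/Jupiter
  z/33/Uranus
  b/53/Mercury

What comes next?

Letter: p, r, t, v, x, z, b → d (letters move forward 2 places in the alphabet, wrapping Z→A).
Second component: each term is the sum of the two before it, so 1, 6, 7, 13, 20, 33, 53 → 86.
Planet: repeats Jupiter → Uranus → Mercury → Earth; Jupiter, Uranus, Mercury, Earth, Jupiter, Uranus, Mercury → Earth.
Combining the parts gives d/86/Earth.

d/86/Earth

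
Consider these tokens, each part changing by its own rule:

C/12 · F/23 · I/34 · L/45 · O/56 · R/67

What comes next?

For the letter, letters move forward 3 places in the alphabet: C, F, I, L, O, R → U.
Second component goes 12, 23, 34, 45, 56, 67 → 78 (+11 each step).
Combining the parts gives U/78.

U/78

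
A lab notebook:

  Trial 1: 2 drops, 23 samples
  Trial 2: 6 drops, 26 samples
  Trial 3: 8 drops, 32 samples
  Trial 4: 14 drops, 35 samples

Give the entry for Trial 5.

Drops goes 2, 6, 8, 14 → 22 (each term is the sum of the two before it).
Samples goes 23, 26, 32, 35 → 41 (alternating steps +3, +6, +3, +6, …).
Putting it together: 22 drops, 41 samples.

22 drops, 41 samples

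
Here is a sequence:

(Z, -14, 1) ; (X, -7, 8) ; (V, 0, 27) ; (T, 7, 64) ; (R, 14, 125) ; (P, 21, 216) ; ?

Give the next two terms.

(N, 28, 343), (L, 35, 512)

Letter: letters move back 2 places in the alphabet; Z, X, V, T, R, P → N → L.
Second component — +7 each step: -14, -7, 0, 7, 14, 21 → 28 → 35.
Third component — perfect cubes: 1³, 2³, 3³, …: 1, 8, 27, 64, 125, 216 → 343 → 512.
So the next two terms are (N, 28, 343) and (L, 35, 512).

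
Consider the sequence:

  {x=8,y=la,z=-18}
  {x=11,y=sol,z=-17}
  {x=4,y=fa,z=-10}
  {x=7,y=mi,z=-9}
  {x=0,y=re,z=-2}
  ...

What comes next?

X: 8, 11, 4, 7, 0 → 3 (alternating steps +3, −7, +3, −7, …).
Y — runs backward through the solfège scale do→ti: la, sol, fa, mi, re → do.
Z — alternating steps +1, +7, +1, +7, …: -18, -17, -10, -9, -2 → -1.
Putting it together: {x=3,y=do,z=-1}.

{x=3,y=do,z=-1}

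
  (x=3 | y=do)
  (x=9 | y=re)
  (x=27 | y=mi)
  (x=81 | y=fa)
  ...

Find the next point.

(x=243 | y=sol)

X: ×3 each step, so 3, 9, 27, 81 → 243.
Y — runs through the solfège scale do→ti: do, re, mi, fa → sol.
Combining the parts gives (x=243 | y=sol).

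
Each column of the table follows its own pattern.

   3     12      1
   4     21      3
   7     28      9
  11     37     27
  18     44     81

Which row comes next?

29  53  243

First component goes 3, 4, 7, 11, 18 → 29 (each term is the sum of the two before it).
Second component: alternating steps +9, +7, +9, +7, …, so 12, 21, 28, 37, 44 → 53.
For the third component, ×3 each step: 1, 3, 9, 27, 81 → 243.
Putting it together: 29  53  243.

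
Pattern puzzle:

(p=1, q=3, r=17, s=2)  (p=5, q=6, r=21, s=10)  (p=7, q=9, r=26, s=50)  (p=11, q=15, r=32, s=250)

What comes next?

(p=13, q=24, r=39, s=1250)

P: 1, 5, 7, 11 → 13 (alternating steps +4, +2, +4, +2, …).
Q: 3, 6, 9, 15 → 24 (each term is the sum of the two before it).
For the r, differences are 4, 5, 6, … (increasing by 1 each time): 17, 21, 26, 32 → 39.
S: ×5 each step; 2, 10, 50, 250 → 1250.
Putting it together: (p=13, q=24, r=39, s=1250).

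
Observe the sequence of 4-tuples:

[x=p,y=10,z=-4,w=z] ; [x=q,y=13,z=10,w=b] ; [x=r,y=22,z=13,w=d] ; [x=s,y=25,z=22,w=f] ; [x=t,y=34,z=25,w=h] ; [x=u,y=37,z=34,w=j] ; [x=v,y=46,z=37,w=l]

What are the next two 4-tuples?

[x=w,y=49,z=46,w=n], [x=x,y=58,z=49,w=p]

X — letters move forward 1 place in the alphabet: p, q, r, s, t, u, v → w → x.
Y: 10, 13, 22, 25, 34, 37, 46 → 49 → 58 (alternating steps +3, +9, +3, +9, …).
For the z, always the previous value of the y: -4, 10, 13, 22, 25, 34, 37 → 46 → 49.
W: letters move forward 2 places in the alphabet, wrapping Z→A; z, b, d, f, h, j, l → n → p.
Putting the parts together: [x=w,y=49,z=46,w=n] and then [x=x,y=58,z=49,w=p].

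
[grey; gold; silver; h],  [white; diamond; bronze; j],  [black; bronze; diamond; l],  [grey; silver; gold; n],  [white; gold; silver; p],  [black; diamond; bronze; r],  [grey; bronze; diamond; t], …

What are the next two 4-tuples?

Shade: repeats grey → white → black, so grey, white, black, grey, white, black, grey → white → black.
First rank — repeats gold → diamond → bronze → silver: gold, diamond, bronze, silver, gold, diamond, bronze → silver → gold.
Second rank: repeats silver → bronze → diamond → gold, so silver, bronze, diamond, gold, silver, bronze, diamond → gold → silver.
For the letter, letters move forward 2 places in the alphabet: h, j, l, n, p, r, t → v → x.
Putting the parts together: [white; silver; gold; v] and then [black; gold; silver; x].

[white; silver; gold; v], [black; gold; silver; x]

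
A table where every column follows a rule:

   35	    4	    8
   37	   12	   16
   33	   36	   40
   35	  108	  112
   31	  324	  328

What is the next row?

First component: 35, 37, 33, 35, 31 → 33 (alternating steps +2, −4, +2, −4, …).
Second component: 4, 12, 36, 108, 324 → 972 (×3 each step).
Third component — always 4 more than the second component: 8, 16, 40, 112, 328 → 976.
So the next row is 33  972  976.

33  972  976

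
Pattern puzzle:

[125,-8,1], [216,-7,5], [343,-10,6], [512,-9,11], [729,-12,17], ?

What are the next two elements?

[1000,-11,28], [1331,-14,45]

First slot — perfect cubes: 5³, 6³, 7³, …: 125, 216, 343, 512, 729 → 1000 → 1331.
Second slot — alternating steps +1, −3, +1, −3, …: -8, -7, -10, -9, -12 → -11 → -14.
For the third slot, each term is the sum of the two before it: 1, 5, 6, 11, 17 → 28 → 45.
Putting the parts together: [1000,-11,28] and then [1331,-14,45].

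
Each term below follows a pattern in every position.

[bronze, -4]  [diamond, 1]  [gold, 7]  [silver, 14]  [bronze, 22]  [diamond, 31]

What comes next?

Rank: repeats bronze → diamond → gold → silver; bronze, diamond, gold, silver, bronze, diamond → gold.
Second component: -4, 1, 7, 14, 22, 31 → 41 (differences are 5, 6, 7, … (increasing by 1 each time)).
So the next term is [gold, 41].

[gold, 41]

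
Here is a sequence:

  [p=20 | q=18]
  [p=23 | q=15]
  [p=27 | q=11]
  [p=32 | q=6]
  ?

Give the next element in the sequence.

P — differences are 3, 4, 5, … (increasing by 1 each time): 20, 23, 27, 32 → 38.
Q: 18, 15, 11, 6 → 0 (together with the p always sums to 38).
So the next element is [p=38 | q=0].

[p=38 | q=0]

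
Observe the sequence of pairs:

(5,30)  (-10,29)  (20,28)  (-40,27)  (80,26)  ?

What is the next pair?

First component: ×(-2) each step; 5, -10, 20, -40, 80 → -160.
Second component: −1 each step, so 30, 29, 28, 27, 26 → 25.
Putting it together: (-160,25).

(-160,25)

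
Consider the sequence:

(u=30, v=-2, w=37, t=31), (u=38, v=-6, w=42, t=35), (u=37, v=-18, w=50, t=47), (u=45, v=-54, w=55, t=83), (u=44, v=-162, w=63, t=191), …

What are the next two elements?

(u=52, v=-486, w=68, t=515), (u=51, v=-1458, w=76, t=1487)

For the u, alternating steps +8, −1, +8, −1, …: 30, 38, 37, 45, 44 → 52 → 51.
V: ×3 each step, so -2, -6, -18, -54, -162 → -486 → -1458.
W: alternating steps +5, +8, +5, +8, …; 37, 42, 50, 55, 63 → 68 → 76.
T: together with the v always sums to 29; 31, 35, 47, 83, 191 → 515 → 1487.
Putting the parts together: (u=52, v=-486, w=68, t=515) and then (u=51, v=-1458, w=76, t=1487).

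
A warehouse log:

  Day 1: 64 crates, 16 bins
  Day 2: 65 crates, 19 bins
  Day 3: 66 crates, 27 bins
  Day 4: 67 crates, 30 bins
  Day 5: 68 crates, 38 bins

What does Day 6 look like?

69 crates, 41 bins

Crates: 64, 65, 66, 67, 68 → 69 (+1 each step).
Bins goes 16, 19, 27, 30, 38 → 41 (alternating steps +3, +8, +3, +8, …).
So the next line is 69 crates, 41 bins.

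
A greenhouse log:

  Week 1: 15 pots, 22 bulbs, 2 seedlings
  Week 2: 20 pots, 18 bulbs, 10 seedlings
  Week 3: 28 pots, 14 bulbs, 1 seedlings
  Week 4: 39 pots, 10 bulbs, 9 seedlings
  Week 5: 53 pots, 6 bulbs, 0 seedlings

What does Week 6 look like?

70 pots, 2 bulbs, 8 seedlings

Pots: differences are 5, 8, 11, … (increasing by 3 each time), so 15, 20, 28, 39, 53 → 70.
Bulbs: −4 each step, so 22, 18, 14, 10, 6 → 2.
Seedlings goes 2, 10, 1, 9, 0 → 8 (alternating steps +8, −9, +8, −9, …).
So the next record is 70 pots, 2 bulbs, 8 seedlings.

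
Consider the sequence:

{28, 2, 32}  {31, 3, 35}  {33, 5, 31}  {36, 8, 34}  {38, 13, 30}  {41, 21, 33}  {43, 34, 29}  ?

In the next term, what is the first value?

46

First value — alternating steps +3, +2, +3, +2, …: 28, 31, 33, 36, 38, 41, 43 → 46.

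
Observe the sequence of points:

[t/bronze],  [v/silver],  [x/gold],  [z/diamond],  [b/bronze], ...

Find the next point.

Letter: t, v, x, z, b → d (letters move forward 2 places in the alphabet, wrapping Z→A).
Rank: bronze, silver, gold, diamond, bronze → silver (repeats bronze → silver → gold → diamond).
So the next point is [d/silver].

[d/silver]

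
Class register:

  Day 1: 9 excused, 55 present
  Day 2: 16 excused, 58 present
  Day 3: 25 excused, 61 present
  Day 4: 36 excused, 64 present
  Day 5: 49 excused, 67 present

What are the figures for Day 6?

64 excused, 70 present

Excused goes 9, 16, 25, 36, 49 → 64 (perfect squares: 3², 4², 5², …).
For the present, +3 each step: 55, 58, 61, 64, 67 → 70.
Combining the parts gives 64 excused, 70 present.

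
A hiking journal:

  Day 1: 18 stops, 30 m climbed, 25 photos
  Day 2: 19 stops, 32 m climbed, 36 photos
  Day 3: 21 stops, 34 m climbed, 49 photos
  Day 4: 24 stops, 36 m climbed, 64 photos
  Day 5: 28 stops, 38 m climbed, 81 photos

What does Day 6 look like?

Stops goes 18, 19, 21, 24, 28 → 33 (differences are 1, 2, 3, … (increasing by 1 each time)).
M climbed: +2 each step; 30, 32, 34, 36, 38 → 40.
Photos goes 25, 36, 49, 64, 81 → 100 (perfect squares: 5², 6², 7², …).
So the next record is 33 stops, 40 m climbed, 100 photos.

33 stops, 40 m climbed, 100 photos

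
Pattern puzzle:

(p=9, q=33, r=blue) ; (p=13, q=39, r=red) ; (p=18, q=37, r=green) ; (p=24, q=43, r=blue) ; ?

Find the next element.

P: differences are 4, 5, 6, … (increasing by 1 each time), so 9, 13, 18, 24 → 31.
Q: alternating steps +6, −2, +6, −2, …; 33, 39, 37, 43 → 41.
R goes blue, red, green, blue → red (repeats blue → red → green).
Combining the parts gives (p=31, q=41, r=red).

(p=31, q=41, r=red)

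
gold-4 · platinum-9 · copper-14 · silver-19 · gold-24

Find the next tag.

Metal — repeats gold → platinum → copper → silver: gold, platinum, copper, silver, gold → platinum.
Second component goes 4, 9, 14, 19, 24 → 29 (+5 each step).
Putting it together: platinum-29.

platinum-29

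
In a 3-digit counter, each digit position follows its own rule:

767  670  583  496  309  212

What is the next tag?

First digit: 7, 6, 5, 4, 3, 2 → 1 (−1 each step, mod 10).
Second digit: +1 each step, mod 10; 6, 7, 8, 9, 0, 1 → 2.
Third digit goes 7, 0, 3, 6, 9, 2 → 5 (+3 each step, mod 10).
Combining the parts gives 125.

125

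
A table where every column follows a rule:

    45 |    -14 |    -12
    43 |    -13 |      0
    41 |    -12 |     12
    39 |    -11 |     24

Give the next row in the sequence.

First component — −2 each step: 45, 43, 41, 39 → 37.
Second component: +1 each step; -14, -13, -12, -11 → -10.
For the third component, +12 each step: -12, 0, 12, 24 → 36.
Putting it together: 37  -10  36.

37  -10  36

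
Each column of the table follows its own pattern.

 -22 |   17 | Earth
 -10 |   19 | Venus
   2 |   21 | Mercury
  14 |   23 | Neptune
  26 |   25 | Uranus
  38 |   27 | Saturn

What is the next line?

First component — +12 each step: -22, -10, 2, 14, 26, 38 → 50.
Second component: +2 each step, so 17, 19, 21, 23, 25, 27 → 29.
Planet: Earth, Venus, Mercury, Neptune, Uranus, Saturn → Jupiter (runs backward through the planets Mercury→Neptune).
Combining the parts gives 50  29  Jupiter.

50  29  Jupiter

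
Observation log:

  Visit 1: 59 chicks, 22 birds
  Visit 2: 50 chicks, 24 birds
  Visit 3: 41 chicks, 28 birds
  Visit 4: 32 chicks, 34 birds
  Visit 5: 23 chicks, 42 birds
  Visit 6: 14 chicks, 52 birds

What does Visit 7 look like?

Chicks: −9 each step, so 59, 50, 41, 32, 23, 14 → 5.
Birds: 22, 24, 28, 34, 42, 52 → 64 (differences are 2, 4, 6, … (increasing by 2 each time)).
Putting it together: 5 chicks, 64 birds.

5 chicks, 64 birds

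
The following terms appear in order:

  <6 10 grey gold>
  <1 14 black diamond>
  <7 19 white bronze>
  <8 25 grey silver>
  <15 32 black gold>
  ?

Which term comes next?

First value: each term is the sum of the two before it; 6, 1, 7, 8, 15 → 23.
For the second value, differences are 4, 5, 6, … (increasing by 1 each time): 10, 14, 19, 25, 32 → 40.
For the shade, repeats grey → black → white: grey, black, white, grey, black → white.
Rank: gold, diamond, bronze, silver, gold → diamond (repeats gold → diamond → bronze → silver).
Putting it together: <23 40 white diamond>.

<23 40 white diamond>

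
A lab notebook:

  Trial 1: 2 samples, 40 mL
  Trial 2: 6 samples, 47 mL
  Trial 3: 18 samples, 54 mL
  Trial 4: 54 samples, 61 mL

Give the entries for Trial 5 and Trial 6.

162 samples, 68 mL; 486 samples, 75 mL

Samples goes 2, 6, 18, 54 → 162 → 486 (×3 each step).
ML — +7 each step: 40, 47, 54, 61 → 68 → 75.
So the next two lines are 162 samples, 68 mL and 486 samples, 75 mL.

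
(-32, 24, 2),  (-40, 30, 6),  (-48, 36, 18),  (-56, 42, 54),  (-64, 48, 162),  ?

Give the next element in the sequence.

(-72, 54, 486)

First slot goes -32, -40, -48, -56, -64 → -72 (−8 each step).
Second slot: 24, 30, 36, 42, 48 → 54 (+6 each step).
For the third slot, ×3 each step: 2, 6, 18, 54, 162 → 486.
Combining the parts gives (-72, 54, 486).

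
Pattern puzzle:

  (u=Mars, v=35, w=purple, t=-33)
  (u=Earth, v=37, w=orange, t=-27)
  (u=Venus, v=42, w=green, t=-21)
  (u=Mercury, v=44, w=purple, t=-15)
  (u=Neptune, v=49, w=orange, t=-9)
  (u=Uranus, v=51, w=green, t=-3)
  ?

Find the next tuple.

(u=Saturn, v=56, w=purple, t=3)

U: Mars, Earth, Venus, Mercury, Neptune, Uranus → Saturn (runs backward through the planets Mercury→Neptune).
V: alternating steps +2, +5, +2, +5, …; 35, 37, 42, 44, 49, 51 → 56.
W goes purple, orange, green, purple, orange, green → purple (repeats purple → orange → green).
T: +6 each step, so -33, -27, -21, -15, -9, -3 → 3.
So the next tuple is (u=Saturn, v=56, w=purple, t=3).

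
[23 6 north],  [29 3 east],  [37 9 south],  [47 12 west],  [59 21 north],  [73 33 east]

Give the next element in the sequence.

[89 54 south]

First coordinate: 23, 29, 37, 47, 59, 73 → 89 (differences are 6, 8, 10, … (increasing by 2 each time)).
Second coordinate goes 6, 3, 9, 12, 21, 33 → 54 (each term is the sum of the two before it).
For the direction, repeats north → east → south → west: north, east, south, west, north, east → south.
So the next element is [89 54 south].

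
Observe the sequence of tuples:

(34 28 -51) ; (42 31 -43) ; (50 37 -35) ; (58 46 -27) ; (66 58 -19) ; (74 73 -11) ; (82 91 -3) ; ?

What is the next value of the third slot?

5

Third slot: -51, -43, -35, -27, -19, -11, -3 → 5 (+8 each step).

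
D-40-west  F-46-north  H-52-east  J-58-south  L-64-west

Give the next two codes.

N-70-north then P-76-east

For the letter, letters move forward 2 places in the alphabet: D, F, H, J, L → N → P.
Second component: 40, 46, 52, 58, 64 → 70 → 76 (+6 each step).
Direction: repeats west → north → east → south; west, north, east, south, west → north → east.
So the next two codes are N-70-north and P-76-east.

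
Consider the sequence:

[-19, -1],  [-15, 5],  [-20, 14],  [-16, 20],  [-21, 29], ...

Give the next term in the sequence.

First value — alternating steps +4, −5, +4, −5, …: -19, -15, -20, -16, -21 → -17.
Second value: alternating steps +6, +9, +6, +9, …; -1, 5, 14, 20, 29 → 35.
So the next term is [-17, 35].

[-17, 35]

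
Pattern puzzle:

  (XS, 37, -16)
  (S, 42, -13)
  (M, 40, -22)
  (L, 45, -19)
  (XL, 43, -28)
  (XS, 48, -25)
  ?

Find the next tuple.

For the size, repeats XS → S → M → L → XL: XS, S, M, L, XL, XS → S.
Second coordinate: alternating steps +5, −2, +5, −2, …; 37, 42, 40, 45, 43, 48 → 46.
Third coordinate goes -16, -13, -22, -19, -28, -25 → -34 (alternating steps +3, −9, +3, −9, …).
Putting it together: (S, 46, -34).

(S, 46, -34)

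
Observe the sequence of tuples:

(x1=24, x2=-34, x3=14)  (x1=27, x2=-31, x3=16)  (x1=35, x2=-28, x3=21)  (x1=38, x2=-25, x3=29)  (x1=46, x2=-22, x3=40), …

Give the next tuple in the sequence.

(x1=49, x2=-19, x3=54)

X1: 24, 27, 35, 38, 46 → 49 (alternating steps +3, +8, +3, +8, …).
X2 goes -34, -31, -28, -25, -22 → -19 (+3 each step).
X3: differences are 2, 5, 8, … (increasing by 3 each time), so 14, 16, 21, 29, 40 → 54.
Combining the parts gives (x1=49, x2=-19, x3=54).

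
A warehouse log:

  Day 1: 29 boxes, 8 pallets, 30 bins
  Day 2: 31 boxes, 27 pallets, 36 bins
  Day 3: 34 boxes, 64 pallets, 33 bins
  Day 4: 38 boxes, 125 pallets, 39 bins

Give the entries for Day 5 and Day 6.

Boxes: 29, 31, 34, 38 → 43 → 49 (differences are 2, 3, 4, … (increasing by 1 each time)).
Pallets: perfect cubes: 2³, 3³, 4³, …; 8, 27, 64, 125 → 216 → 343.
Bins: 30, 36, 33, 39 → 36 → 42 (alternating steps +6, −3, +6, −3, …).
Putting the parts together: 43 boxes, 216 pallets, 36 bins and then 49 boxes, 343 pallets, 42 bins.

43 boxes, 216 pallets, 36 bins; 49 boxes, 343 pallets, 42 bins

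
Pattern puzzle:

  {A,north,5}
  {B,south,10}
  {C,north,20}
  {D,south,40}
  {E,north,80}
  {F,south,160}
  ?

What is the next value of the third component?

320

For the third component, ×2 each step: 5, 10, 20, 40, 80, 160 → 320.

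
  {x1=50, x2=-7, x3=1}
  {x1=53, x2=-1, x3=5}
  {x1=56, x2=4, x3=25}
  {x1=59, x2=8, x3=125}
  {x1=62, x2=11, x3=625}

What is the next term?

X1: +3 each step; 50, 53, 56, 59, 62 → 65.
X2: -7, -1, 4, 8, 11 → 13 (differences are 6, 5, 4, … (decreasing by 1 each time)).
X3: ×5 each step; 1, 5, 25, 125, 625 → 3125.
Putting it together: {x1=65, x2=13, x3=3125}.

{x1=65, x2=13, x3=3125}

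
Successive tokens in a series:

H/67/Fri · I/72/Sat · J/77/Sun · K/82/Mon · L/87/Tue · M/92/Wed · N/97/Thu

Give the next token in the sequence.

O/102/Fri

For the letter, letters move forward 1 place in the alphabet: H, I, J, K, L, M, N → O.
Second component: +5 each step; 67, 72, 77, 82, 87, 92, 97 → 102.
Day — runs through the weekdays Mon→Sun: Fri, Sat, Sun, Mon, Tue, Wed, Thu → Fri.
So the next token is O/102/Fri.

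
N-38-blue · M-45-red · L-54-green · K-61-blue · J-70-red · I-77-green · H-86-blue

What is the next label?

Letter: letters move back 1 place in the alphabet, so N, M, L, K, J, I, H → G.
Second component: 38, 45, 54, 61, 70, 77, 86 → 93 (alternating steps +7, +9, +7, +9, …).
Colour goes blue, red, green, blue, red, green, blue → red (repeats blue → red → green).
So the next label is G-93-red.

G-93-red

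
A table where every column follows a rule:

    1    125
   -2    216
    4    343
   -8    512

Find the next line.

16  729

First component: ×(-2) each step, so 1, -2, 4, -8 → 16.
Second component: 125, 216, 343, 512 → 729 (perfect cubes: 5³, 6³, 7³, …).
So the next line is 16  729.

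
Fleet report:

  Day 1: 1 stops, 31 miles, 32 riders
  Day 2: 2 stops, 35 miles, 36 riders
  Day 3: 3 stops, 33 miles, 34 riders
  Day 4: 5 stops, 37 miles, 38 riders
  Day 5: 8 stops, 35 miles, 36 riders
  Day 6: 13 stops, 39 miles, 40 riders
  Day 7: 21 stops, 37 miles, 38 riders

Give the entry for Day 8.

34 stops, 41 miles, 42 riders

Stops goes 1, 2, 3, 5, 8, 13, 21 → 34 (each term is the sum of the two before it).
Miles: alternating steps +4, −2, +4, −2, …, so 31, 35, 33, 37, 35, 39, 37 → 41.
Riders: 32, 36, 34, 38, 36, 40, 38 → 42 (always 1 more than the miles).
Putting it together: 34 stops, 41 miles, 42 riders.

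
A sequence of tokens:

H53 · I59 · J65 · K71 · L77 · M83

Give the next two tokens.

For the letter, letters move forward 1 place in the alphabet: H, I, J, K, L, M → N → O.
Second component: 53, 59, 65, 71, 77, 83 → 89 → 95 (+6 each step).
Putting the parts together: N89 and then O95.

N89, O95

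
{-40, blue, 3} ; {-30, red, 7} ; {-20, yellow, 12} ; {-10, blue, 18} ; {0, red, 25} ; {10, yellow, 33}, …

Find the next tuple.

First coordinate: +10 each step; -40, -30, -20, -10, 0, 10 → 20.
Colour: repeats blue → red → yellow; blue, red, yellow, blue, red, yellow → blue.
Third coordinate: differences are 4, 5, 6, … (increasing by 1 each time); 3, 7, 12, 18, 25, 33 → 42.
Combining the parts gives {20, blue, 42}.

{20, blue, 42}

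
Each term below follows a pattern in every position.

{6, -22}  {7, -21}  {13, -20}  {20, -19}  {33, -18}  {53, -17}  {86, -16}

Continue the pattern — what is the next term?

{139, -15}

For the first coordinate, each term is the sum of the two before it: 6, 7, 13, 20, 33, 53, 86 → 139.
Second coordinate goes -22, -21, -20, -19, -18, -17, -16 → -15 (+1 each step).
So the next term is {139, -15}.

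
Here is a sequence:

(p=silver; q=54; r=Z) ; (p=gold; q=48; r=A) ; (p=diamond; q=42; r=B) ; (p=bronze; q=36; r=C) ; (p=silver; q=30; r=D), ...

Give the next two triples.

(p=gold; q=24; r=E), (p=diamond; q=18; r=F)

P goes silver, gold, diamond, bronze, silver → gold → diamond (repeats silver → gold → diamond → bronze).
Q goes 54, 48, 42, 36, 30 → 24 → 18 (−6 each step).
R: letters move forward 1 place in the alphabet, wrapping Z→A, so Z, A, B, C, D → E → F.
So the next two triples are (p=gold; q=24; r=E) and (p=diamond; q=18; r=F).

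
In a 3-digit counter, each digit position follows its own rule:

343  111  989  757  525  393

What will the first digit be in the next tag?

For the first digit, −2 each step, mod 10: 3, 1, 9, 7, 5, 3 → 1.

1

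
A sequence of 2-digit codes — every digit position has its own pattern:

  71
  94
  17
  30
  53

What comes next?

For the first digit, +2 each step, mod 10: 7, 9, 1, 3, 5 → 7.
Second digit — +3 each step, mod 10: 1, 4, 7, 0, 3 → 6.
Putting it together: 76.

76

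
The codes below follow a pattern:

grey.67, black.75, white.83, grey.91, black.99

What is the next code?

white.107

Shade goes grey, black, white, grey, black → white (repeats grey → black → white).
Second component: 67, 75, 83, 91, 99 → 107 (+8 each step).
Combining the parts gives white.107.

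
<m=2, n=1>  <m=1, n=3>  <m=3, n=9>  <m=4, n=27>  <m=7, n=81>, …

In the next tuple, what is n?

243

For the m, each term is the sum of the two before it: 2, 1, 3, 4, 7 → 11.
N: 1, 3, 9, 27, 81 → 243 (×3 each step).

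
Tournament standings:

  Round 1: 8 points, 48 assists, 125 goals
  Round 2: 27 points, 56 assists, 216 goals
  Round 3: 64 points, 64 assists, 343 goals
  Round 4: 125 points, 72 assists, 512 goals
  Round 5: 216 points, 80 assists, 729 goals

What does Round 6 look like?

Points goes 8, 27, 64, 125, 216 → 343 (perfect cubes: 2³, 3³, 4³, …).
Assists — +8 each step: 48, 56, 64, 72, 80 → 88.
Goals goes 125, 216, 343, 512, 729 → 1000 (perfect cubes: 5³, 6³, 7³, …).
So the next record is 343 points, 88 assists, 1000 goals.

343 points, 88 assists, 1000 goals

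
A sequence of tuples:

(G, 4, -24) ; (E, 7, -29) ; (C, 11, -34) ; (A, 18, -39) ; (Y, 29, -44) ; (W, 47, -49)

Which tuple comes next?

(U, 76, -54)

Letter: letters move back 2 places in the alphabet, wrapping A→Z, so G, E, C, A, Y, W → U.
Second entry — each term is the sum of the two before it: 4, 7, 11, 18, 29, 47 → 76.
Third entry: -24, -29, -34, -39, -44, -49 → -54 (−5 each step).
Putting it together: (U, 76, -54).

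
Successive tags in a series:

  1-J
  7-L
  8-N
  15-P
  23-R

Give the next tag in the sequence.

38-T

For the first component, each term is the sum of the two before it: 1, 7, 8, 15, 23 → 38.
Letter: letters move forward 2 places in the alphabet; J, L, N, P, R → T.
So the next tag is 38-T.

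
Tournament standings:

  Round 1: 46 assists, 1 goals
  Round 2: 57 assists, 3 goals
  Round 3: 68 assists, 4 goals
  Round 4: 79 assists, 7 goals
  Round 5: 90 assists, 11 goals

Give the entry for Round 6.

Assists: 46, 57, 68, 79, 90 → 101 (+11 each step).
Goals goes 1, 3, 4, 7, 11 → 18 (each term is the sum of the two before it).
Putting it together: 101 assists, 18 goals.

101 assists, 18 goals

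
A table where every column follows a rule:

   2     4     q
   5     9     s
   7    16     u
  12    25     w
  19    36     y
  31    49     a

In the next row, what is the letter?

Letter — letters move forward 2 places in the alphabet, wrapping Z→A: q, s, u, w, y, a → c.

c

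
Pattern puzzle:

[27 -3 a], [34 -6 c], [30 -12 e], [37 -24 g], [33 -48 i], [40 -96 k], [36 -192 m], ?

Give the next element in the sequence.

First coordinate — alternating steps +7, −4, +7, −4, …: 27, 34, 30, 37, 33, 40, 36 → 43.
Second coordinate: ×2 each step; -3, -6, -12, -24, -48, -96, -192 → -384.
Letter: a, c, e, g, i, k, m → o (letters move forward 2 places in the alphabet).
Putting it together: [43 -384 o].

[43 -384 o]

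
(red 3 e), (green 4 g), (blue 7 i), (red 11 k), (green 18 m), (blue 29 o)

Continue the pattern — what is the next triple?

(red 47 q)

Colour: repeats red → green → blue, so red, green, blue, red, green, blue → red.
Second entry: each term is the sum of the two before it; 3, 4, 7, 11, 18, 29 → 47.
Letter goes e, g, i, k, m, o → q (letters move forward 2 places in the alphabet).
Combining the parts gives (red 47 q).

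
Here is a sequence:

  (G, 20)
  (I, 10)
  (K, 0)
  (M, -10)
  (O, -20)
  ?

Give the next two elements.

Letter: letters move forward 2 places in the alphabet, so G, I, K, M, O → Q → S.
Second part — −10 each step: 20, 10, 0, -10, -20 → -30 → -40.
Putting the parts together: (Q, -30) and then (S, -40).

(Q, -30), (S, -40)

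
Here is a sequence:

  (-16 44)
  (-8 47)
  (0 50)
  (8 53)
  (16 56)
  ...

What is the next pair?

(24 59)

For the first component, +8 each step: -16, -8, 0, 8, 16 → 24.
For the second component, +3 each step: 44, 47, 50, 53, 56 → 59.
So the next pair is (24 59).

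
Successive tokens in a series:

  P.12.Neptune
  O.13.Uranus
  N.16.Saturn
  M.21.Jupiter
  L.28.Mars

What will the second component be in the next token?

37

Second component: 12, 13, 16, 21, 28 → 37 (differences are 1, 3, 5, … (increasing by 2 each time)).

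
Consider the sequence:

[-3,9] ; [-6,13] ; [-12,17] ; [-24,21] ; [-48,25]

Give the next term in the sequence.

[-96,29]

First component: -3, -6, -12, -24, -48 → -96 (×2 each step).
Second component goes 9, 13, 17, 21, 25 → 29 (+4 each step).
Putting it together: [-96,29].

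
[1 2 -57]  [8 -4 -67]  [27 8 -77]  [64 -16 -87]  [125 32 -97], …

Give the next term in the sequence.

For the first component, perfect cubes: 1³, 2³, 3³, …: 1, 8, 27, 64, 125 → 216.
Second component: ×(-2) each step, so 2, -4, 8, -16, 32 → -64.
For the third component, −10 each step: -57, -67, -77, -87, -97 → -107.
Putting it together: [216 -64 -107].

[216 -64 -107]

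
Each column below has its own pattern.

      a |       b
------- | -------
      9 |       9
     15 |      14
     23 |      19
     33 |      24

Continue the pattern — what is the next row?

45  29

Column a goes 9, 15, 23, 33 → 45 (differences are 6, 8, 10, … (increasing by 2 each time)).
Column b — +5 each step: 9, 14, 19, 24 → 29.
Putting it together: 45  29.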